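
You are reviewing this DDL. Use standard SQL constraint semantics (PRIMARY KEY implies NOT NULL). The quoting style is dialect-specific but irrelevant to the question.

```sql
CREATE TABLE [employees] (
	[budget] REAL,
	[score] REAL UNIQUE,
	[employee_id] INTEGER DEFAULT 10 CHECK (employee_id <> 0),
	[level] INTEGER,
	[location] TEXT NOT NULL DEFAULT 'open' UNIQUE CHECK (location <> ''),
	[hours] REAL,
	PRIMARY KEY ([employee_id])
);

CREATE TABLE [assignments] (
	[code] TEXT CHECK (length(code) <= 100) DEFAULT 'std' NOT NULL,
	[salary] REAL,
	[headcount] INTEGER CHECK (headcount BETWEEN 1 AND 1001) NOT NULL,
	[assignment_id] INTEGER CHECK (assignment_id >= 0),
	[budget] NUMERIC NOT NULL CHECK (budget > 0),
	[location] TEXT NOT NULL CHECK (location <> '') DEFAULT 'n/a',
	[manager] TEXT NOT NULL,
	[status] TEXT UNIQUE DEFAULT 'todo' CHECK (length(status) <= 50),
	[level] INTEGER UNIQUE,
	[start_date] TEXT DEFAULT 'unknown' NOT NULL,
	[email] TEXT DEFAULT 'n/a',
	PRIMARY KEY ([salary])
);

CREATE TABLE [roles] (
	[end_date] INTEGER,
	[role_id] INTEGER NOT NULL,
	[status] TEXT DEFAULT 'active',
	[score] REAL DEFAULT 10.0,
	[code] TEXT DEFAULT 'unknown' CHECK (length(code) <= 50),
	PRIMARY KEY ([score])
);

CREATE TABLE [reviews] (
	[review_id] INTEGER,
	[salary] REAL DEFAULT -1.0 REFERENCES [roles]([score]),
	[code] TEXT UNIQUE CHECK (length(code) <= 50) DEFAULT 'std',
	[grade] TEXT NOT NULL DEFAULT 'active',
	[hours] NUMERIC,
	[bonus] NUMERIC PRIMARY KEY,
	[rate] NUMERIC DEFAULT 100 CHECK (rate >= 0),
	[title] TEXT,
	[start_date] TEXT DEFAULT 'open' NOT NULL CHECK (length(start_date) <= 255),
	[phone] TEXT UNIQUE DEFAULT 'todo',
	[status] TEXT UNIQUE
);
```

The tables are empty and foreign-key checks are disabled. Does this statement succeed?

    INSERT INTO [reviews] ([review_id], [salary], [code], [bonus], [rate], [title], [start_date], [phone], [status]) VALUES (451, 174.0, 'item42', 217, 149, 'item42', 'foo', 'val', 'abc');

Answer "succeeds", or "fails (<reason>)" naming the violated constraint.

succeeds

NOT NULL columns: bonus is supplied; grade defaults to 'active'; start_date is supplied.
CHECK constraints: 'item42' satisfies (length(code) <= 50); 149 satisfies (rate >= 0); 'foo' satisfies (length(start_date) <= 255).
No constraint is violated.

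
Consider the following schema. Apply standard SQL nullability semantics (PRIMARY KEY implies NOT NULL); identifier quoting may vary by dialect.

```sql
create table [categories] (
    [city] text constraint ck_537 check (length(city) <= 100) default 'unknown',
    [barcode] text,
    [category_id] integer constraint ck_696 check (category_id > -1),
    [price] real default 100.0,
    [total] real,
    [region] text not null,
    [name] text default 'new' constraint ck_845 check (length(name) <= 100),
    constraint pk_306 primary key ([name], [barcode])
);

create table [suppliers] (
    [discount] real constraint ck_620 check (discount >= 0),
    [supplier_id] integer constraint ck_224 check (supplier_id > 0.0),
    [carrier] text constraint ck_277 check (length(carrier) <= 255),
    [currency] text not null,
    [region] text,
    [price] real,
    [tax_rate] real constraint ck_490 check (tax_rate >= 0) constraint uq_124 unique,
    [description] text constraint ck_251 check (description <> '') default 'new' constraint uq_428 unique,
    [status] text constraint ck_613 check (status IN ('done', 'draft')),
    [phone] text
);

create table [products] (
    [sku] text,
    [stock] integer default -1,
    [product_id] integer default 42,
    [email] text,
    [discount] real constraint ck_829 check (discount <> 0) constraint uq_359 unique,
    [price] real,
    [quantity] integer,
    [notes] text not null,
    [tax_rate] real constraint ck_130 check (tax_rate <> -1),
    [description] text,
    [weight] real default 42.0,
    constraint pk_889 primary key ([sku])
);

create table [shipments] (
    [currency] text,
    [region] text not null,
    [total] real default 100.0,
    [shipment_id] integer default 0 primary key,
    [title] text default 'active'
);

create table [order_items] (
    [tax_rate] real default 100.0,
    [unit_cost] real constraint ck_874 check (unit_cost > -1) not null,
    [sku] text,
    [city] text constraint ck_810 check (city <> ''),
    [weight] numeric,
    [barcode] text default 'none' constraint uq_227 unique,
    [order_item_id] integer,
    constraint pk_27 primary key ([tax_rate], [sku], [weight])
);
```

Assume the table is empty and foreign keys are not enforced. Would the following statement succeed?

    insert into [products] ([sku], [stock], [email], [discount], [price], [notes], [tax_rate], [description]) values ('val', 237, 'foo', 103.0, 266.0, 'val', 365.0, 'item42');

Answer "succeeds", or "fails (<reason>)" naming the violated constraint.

NOT NULL columns: notes is supplied; sku is supplied.
CHECK constraints: 103.0 satisfies (discount <> 0); 365.0 satisfies (tax_rate <> -1).
No constraint is violated.

succeeds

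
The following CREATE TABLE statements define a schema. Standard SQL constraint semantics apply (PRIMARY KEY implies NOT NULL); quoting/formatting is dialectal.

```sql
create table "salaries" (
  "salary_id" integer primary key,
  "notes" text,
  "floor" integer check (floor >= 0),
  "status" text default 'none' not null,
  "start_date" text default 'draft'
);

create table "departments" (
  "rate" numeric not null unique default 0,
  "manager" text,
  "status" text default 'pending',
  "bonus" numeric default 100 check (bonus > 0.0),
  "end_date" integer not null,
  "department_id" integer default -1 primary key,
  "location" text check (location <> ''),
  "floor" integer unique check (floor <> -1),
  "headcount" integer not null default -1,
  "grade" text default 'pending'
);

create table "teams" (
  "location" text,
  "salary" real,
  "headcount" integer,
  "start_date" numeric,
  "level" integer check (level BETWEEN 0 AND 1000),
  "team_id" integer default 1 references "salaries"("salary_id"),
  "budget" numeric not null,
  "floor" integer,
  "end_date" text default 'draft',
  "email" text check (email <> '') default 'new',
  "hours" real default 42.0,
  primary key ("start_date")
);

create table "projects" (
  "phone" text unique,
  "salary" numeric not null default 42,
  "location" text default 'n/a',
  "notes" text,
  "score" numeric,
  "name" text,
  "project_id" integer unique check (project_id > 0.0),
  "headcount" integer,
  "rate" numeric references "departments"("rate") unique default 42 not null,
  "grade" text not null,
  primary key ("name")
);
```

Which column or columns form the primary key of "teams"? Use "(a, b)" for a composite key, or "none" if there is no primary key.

start_date

start_date is declared PRIMARY KEY as a table-level PRIMARY KEY clause.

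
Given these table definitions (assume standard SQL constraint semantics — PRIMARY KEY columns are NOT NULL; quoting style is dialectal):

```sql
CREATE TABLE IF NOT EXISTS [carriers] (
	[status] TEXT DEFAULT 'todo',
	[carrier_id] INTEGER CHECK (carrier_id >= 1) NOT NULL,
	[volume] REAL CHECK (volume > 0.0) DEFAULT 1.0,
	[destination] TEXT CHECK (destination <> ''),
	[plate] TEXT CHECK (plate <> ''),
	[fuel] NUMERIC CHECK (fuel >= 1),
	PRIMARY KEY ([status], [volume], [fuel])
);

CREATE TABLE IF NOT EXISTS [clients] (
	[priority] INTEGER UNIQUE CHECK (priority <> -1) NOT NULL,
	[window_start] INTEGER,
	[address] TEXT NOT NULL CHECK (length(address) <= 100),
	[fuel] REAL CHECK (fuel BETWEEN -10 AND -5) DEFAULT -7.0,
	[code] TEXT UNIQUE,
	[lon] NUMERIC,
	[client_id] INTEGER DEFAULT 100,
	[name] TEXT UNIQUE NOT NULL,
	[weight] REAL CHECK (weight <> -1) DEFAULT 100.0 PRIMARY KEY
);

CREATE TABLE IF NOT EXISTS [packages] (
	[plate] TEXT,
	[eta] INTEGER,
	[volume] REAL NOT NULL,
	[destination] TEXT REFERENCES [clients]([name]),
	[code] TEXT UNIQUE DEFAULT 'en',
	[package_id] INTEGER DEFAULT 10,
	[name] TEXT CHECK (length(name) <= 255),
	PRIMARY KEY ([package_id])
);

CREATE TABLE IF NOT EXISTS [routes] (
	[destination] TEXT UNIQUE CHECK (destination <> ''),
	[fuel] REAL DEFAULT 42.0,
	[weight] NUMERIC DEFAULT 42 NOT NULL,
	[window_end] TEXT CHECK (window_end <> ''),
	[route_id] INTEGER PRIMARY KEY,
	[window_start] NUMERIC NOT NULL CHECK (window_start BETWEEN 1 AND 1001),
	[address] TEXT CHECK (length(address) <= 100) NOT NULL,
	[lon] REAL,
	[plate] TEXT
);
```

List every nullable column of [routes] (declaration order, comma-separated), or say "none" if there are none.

destination, fuel, window_end, lon, plate

- destination: CHECK does not forbid NULL (a CHECK constraint passes when its expression is NULL) → nullable.
- fuel: DEFAULT only fills an omitted column; an explicit NULL is still allowed → nullable.
- weight: declared NOT NULL → not nullable.
- window_end: CHECK does not forbid NULL (a CHECK constraint passes when its expression is NULL) → nullable.
- route_id: part of the PRIMARY KEY, which implies NOT NULL → not nullable.
- window_start: declared NOT NULL → not nullable.
- address: declared NOT NULL → not nullable.
- lon: no NOT NULL constraint applies → nullable.
- plate: no NOT NULL constraint applies → nullable.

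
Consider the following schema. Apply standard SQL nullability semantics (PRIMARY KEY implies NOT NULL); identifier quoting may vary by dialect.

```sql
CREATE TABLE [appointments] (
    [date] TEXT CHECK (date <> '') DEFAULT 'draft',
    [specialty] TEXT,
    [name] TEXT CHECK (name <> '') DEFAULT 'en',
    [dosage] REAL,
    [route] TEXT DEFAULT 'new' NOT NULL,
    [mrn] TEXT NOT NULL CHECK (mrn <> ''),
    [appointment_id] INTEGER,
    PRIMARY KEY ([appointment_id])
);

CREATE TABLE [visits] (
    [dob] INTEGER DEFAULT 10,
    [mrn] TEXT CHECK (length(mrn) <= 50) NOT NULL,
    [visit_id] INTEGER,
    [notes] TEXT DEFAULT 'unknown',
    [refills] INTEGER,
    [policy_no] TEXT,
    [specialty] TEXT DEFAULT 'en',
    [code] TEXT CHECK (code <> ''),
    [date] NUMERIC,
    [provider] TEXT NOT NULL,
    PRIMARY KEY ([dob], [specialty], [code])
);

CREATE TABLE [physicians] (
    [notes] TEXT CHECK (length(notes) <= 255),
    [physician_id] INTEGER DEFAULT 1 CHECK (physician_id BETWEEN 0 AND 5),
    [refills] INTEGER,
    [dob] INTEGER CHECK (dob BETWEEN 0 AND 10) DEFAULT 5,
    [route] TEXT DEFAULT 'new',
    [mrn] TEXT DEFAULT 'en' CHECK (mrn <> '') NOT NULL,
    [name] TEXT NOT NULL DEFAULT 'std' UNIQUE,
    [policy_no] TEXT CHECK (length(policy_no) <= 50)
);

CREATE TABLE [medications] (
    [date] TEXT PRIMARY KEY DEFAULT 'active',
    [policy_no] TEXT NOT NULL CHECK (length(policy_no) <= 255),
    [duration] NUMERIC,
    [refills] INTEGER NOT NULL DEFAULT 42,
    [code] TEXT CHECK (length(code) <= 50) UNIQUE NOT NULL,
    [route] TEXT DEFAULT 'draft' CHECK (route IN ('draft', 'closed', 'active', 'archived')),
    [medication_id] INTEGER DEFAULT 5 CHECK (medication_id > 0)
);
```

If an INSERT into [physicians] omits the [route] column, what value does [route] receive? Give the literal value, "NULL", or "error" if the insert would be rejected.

'new'

route has an explicit DEFAULT 'new'.
When the column is omitted from an INSERT, that default is used.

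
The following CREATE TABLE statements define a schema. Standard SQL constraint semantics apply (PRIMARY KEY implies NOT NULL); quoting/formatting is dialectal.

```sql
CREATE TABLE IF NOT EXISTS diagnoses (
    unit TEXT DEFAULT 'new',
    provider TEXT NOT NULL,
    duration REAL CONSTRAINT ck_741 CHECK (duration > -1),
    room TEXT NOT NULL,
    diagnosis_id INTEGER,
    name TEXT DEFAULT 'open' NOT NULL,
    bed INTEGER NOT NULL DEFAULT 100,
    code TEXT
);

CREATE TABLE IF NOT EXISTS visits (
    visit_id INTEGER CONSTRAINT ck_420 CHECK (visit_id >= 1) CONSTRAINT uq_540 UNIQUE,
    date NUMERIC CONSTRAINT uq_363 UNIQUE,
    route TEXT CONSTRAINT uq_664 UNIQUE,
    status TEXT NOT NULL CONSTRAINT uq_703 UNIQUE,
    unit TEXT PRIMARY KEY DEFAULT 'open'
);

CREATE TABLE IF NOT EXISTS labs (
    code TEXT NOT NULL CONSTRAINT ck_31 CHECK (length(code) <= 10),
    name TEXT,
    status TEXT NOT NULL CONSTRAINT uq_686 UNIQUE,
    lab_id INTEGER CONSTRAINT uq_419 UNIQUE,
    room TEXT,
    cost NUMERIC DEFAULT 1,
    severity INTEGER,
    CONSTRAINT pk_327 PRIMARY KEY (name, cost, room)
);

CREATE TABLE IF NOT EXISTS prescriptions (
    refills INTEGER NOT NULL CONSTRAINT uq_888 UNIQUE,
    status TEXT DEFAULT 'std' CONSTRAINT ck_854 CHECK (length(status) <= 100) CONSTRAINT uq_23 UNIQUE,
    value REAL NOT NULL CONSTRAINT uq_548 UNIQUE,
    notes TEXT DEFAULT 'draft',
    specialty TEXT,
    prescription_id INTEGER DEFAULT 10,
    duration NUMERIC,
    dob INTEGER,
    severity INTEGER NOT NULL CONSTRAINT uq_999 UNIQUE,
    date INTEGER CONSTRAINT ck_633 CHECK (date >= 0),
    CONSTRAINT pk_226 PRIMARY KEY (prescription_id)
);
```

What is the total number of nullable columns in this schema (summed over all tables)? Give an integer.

diagnoses: 4 nullable (unit, duration, diagnosis_id, code — PK none and explicit NOT NULL columns excluded).
visits: 3 nullable (visit_id, date, route — PK (unit) and explicit NOT NULL columns excluded).
labs: 2 nullable (lab_id, severity — PK (name, cost, room) and explicit NOT NULL columns excluded).
prescriptions: 6 nullable (status, notes, specialty, duration, dob, date — PK (prescription_id) and explicit NOT NULL columns excluded).
Total: 4 + 3 + 2 + 6 = 15.

15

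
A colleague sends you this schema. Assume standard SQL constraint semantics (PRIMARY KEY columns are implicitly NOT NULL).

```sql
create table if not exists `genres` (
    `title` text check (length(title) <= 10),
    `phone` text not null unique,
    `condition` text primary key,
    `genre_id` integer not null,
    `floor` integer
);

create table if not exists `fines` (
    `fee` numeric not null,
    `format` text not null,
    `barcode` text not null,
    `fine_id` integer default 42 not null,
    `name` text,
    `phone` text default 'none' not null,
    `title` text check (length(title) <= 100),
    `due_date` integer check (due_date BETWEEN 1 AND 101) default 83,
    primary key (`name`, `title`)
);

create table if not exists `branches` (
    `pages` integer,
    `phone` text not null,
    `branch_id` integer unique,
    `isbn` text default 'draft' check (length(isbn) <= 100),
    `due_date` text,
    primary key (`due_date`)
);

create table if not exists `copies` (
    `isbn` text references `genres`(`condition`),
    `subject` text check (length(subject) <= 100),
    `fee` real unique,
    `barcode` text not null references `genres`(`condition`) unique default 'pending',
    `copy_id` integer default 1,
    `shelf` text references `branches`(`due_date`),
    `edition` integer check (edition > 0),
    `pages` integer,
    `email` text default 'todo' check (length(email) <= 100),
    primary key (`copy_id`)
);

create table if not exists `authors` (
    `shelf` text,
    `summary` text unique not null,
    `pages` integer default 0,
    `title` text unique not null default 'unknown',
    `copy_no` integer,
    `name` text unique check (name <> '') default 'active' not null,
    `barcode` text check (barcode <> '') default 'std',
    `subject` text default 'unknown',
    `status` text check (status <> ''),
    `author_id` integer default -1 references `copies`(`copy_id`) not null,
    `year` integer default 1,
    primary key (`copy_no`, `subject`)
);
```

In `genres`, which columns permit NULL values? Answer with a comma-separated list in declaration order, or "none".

- title: CHECK does not forbid NULL (a CHECK constraint passes when its expression is NULL) → nullable.
- phone: declared NOT NULL → not nullable.
- condition: part of the PRIMARY KEY, which implies NOT NULL → not nullable.
- genre_id: declared NOT NULL → not nullable.
- floor: no NOT NULL constraint applies → nullable.

title, floor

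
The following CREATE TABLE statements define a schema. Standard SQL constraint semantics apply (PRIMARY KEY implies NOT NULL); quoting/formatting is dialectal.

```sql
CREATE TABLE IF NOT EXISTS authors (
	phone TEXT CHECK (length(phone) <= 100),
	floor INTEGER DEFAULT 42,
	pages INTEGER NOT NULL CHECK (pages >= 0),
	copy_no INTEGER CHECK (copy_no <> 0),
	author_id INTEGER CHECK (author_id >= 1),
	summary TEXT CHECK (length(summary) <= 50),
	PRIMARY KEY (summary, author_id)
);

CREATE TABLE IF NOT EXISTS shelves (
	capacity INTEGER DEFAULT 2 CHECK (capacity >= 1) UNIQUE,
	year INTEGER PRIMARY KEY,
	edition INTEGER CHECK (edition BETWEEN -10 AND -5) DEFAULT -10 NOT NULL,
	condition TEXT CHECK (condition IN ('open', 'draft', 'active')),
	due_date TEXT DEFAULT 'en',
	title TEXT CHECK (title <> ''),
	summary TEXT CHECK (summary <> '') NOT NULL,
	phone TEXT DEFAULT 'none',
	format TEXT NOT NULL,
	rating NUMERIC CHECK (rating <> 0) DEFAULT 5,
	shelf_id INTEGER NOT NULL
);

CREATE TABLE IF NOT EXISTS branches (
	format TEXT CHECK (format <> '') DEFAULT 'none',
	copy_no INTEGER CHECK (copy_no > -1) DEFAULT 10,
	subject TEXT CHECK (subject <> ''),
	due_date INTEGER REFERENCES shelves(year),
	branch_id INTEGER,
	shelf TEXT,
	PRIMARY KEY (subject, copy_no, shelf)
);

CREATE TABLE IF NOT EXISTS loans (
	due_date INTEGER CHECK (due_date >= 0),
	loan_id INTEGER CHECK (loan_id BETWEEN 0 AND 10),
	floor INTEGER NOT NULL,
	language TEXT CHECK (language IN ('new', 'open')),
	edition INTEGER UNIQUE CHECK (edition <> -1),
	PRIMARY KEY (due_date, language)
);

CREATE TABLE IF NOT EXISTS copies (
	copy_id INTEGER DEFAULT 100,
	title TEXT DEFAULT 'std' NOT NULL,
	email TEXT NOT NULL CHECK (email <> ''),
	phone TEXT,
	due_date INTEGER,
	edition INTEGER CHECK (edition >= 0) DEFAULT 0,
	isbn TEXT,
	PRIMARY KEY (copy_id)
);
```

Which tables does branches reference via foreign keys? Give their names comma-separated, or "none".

- due_date REFERENCES shelves(year).

shelves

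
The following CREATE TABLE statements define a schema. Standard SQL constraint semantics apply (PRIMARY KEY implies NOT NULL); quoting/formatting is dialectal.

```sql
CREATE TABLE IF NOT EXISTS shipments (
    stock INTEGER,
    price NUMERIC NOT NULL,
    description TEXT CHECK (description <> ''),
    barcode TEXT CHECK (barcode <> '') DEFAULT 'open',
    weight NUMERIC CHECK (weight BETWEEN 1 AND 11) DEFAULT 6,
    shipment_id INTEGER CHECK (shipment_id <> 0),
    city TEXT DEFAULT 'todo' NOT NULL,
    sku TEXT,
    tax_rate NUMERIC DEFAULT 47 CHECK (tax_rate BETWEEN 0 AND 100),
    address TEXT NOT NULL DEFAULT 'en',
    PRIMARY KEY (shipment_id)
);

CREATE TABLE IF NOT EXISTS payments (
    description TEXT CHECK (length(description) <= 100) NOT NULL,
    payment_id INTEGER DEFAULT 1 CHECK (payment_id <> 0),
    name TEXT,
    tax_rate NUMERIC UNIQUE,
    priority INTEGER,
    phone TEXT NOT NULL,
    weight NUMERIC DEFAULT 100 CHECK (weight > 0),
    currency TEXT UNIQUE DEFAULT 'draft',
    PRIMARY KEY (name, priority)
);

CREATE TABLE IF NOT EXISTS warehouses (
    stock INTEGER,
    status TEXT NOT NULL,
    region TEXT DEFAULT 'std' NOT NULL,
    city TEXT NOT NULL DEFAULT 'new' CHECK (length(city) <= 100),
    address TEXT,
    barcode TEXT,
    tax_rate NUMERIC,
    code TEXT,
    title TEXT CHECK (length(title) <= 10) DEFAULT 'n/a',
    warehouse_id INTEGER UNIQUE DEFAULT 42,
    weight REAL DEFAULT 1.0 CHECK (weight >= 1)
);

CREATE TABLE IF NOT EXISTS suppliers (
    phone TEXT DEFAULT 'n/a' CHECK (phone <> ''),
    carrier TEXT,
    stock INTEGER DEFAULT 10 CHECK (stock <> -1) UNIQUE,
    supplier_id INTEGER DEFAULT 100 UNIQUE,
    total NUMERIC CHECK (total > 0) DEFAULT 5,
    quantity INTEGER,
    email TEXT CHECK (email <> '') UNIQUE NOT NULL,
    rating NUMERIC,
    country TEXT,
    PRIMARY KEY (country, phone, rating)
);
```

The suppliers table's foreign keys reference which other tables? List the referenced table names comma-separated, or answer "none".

No column in suppliers has a REFERENCES clause.

none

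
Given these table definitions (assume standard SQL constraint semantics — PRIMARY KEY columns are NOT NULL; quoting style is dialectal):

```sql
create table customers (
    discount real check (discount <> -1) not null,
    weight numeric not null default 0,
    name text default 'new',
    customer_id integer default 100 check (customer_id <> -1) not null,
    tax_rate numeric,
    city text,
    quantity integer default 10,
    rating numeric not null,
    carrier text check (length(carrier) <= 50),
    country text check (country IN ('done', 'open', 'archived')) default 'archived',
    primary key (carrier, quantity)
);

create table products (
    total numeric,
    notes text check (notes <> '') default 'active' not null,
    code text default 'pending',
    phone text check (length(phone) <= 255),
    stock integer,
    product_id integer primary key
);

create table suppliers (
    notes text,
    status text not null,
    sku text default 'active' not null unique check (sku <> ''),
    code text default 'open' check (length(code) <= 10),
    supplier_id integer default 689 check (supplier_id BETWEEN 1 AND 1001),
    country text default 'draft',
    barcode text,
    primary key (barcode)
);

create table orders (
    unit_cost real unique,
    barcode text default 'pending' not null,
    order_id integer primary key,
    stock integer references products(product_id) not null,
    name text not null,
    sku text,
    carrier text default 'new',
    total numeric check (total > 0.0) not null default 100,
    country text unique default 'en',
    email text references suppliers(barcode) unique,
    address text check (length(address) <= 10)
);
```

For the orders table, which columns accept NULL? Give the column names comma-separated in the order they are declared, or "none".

unit_cost, sku, carrier, country, email, address

- unit_cost: UNIQUE does not imply NOT NULL → nullable.
- barcode: declared NOT NULL → not nullable.
- order_id: part of the PRIMARY KEY, which implies NOT NULL → not nullable.
- stock: declared NOT NULL → not nullable.
- name: declared NOT NULL → not nullable.
- sku: no NOT NULL constraint applies → nullable.
- carrier: DEFAULT only fills an omitted column; an explicit NULL is still allowed → nullable.
- total: declared NOT NULL → not nullable.
- country: UNIQUE does not imply NOT NULL → nullable.
- email: a foreign key column may be NULL unless separately constrained → nullable.
- address: CHECK does not forbid NULL (a CHECK constraint passes when its expression is NULL) → nullable.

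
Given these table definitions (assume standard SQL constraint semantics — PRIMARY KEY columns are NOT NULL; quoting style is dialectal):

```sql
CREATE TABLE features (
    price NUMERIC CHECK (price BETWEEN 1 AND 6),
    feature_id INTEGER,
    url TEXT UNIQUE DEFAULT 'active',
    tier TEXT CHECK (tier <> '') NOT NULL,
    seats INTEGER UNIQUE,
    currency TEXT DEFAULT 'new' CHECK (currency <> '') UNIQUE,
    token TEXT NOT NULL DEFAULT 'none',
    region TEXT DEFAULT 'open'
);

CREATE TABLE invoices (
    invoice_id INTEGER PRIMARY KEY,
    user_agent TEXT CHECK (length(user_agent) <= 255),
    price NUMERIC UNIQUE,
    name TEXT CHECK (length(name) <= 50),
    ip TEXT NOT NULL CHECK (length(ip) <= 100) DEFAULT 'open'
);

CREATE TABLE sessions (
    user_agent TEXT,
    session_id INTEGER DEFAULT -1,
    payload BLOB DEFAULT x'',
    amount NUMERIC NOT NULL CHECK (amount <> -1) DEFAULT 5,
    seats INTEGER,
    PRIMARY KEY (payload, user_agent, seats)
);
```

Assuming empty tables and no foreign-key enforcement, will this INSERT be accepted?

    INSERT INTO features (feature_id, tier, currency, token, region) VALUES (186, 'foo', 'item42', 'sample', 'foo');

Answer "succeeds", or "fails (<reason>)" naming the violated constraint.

succeeds

NOT NULL columns: tier is supplied; token is supplied.
CHECK constraints: 'foo' satisfies (tier <> ''); 'item42' satisfies (currency <> '').
No constraint is violated.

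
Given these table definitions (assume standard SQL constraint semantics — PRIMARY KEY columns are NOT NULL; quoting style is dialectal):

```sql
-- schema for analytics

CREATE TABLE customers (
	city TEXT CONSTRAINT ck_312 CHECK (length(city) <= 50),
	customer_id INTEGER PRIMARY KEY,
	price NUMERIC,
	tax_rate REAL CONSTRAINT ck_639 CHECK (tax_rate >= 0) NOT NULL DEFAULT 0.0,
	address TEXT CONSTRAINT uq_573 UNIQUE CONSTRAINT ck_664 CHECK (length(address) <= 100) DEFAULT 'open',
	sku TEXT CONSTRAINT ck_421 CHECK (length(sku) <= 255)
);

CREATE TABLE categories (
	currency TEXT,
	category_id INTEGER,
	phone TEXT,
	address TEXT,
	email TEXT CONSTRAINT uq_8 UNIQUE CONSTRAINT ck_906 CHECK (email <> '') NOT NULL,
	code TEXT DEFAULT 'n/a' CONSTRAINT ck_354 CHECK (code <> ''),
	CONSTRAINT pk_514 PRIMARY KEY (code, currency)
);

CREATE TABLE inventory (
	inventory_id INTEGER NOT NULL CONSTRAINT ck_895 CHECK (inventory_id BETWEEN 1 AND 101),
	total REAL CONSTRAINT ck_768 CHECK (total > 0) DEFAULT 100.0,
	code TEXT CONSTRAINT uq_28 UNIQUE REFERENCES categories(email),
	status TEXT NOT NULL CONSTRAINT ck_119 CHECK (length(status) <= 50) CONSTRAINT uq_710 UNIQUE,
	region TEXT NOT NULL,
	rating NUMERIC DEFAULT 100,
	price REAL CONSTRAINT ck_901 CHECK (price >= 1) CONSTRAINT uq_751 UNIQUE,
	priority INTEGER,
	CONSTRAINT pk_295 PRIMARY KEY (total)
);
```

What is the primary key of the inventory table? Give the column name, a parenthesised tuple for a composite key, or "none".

total is declared PRIMARY KEY as a table-level PRIMARY KEY clause.

total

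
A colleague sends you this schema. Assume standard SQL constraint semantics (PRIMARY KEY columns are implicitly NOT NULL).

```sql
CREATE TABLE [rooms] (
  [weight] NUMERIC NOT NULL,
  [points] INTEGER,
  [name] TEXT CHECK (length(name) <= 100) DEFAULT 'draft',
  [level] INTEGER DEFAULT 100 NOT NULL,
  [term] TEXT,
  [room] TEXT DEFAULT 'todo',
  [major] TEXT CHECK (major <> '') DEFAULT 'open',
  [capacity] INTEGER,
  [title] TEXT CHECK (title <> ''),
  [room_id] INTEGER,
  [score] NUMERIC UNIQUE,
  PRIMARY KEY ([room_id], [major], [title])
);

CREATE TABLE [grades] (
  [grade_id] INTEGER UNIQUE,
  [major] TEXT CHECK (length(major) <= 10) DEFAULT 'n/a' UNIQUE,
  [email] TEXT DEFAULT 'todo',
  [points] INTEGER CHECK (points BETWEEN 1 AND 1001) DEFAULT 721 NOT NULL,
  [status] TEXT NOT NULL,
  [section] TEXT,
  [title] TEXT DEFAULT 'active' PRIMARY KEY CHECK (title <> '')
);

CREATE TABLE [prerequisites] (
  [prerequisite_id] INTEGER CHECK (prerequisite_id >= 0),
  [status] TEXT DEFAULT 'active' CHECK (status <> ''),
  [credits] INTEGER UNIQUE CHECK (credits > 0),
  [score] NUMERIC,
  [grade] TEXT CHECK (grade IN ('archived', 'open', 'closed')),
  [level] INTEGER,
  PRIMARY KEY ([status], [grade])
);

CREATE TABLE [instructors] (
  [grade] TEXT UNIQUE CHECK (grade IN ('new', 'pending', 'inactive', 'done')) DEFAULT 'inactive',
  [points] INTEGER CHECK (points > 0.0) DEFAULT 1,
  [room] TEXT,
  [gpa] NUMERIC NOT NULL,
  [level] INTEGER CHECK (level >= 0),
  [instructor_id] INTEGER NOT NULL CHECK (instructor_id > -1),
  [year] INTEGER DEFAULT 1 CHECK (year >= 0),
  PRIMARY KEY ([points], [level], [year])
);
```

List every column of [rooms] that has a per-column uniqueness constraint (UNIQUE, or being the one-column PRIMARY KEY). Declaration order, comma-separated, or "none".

- weight: no UNIQUE or single-column PK constraint.
- points: no UNIQUE or single-column PK constraint.
- name: no UNIQUE or single-column PK constraint.
- level: no UNIQUE or single-column PK constraint.
- term: no UNIQUE or single-column PK constraint.
- room: no UNIQUE or single-column PK constraint.
- major: part of a composite PRIMARY KEY — only the tuple is unique, not this column on its own.
- capacity: no UNIQUE or single-column PK constraint.
- title: part of a composite PRIMARY KEY — only the tuple is unique, not this column on its own.
- room_id: part of a composite PRIMARY KEY — only the tuple is unique, not this column on its own.
- score: declared UNIQUE → unique.

score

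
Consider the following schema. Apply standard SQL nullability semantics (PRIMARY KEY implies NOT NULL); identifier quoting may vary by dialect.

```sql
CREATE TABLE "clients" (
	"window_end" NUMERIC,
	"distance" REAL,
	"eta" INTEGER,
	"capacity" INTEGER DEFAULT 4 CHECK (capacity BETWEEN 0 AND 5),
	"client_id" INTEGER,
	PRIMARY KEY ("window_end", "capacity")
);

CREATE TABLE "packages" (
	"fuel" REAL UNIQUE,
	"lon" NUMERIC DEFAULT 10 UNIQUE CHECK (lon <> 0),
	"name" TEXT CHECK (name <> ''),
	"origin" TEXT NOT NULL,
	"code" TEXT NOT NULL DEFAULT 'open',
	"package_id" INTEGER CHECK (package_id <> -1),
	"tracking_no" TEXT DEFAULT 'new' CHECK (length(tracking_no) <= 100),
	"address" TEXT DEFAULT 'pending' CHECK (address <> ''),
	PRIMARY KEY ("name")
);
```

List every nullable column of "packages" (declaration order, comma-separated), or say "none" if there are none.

fuel, lon, package_id, tracking_no, address

- fuel: UNIQUE does not imply NOT NULL → nullable.
- lon: CHECK does not forbid NULL (a CHECK constraint passes when its expression is NULL) → nullable.
- name: part of the PRIMARY KEY, which implies NOT NULL → not nullable.
- origin: declared NOT NULL → not nullable.
- code: declared NOT NULL → not nullable.
- package_id: CHECK does not forbid NULL (a CHECK constraint passes when its expression is NULL) → nullable.
- tracking_no: CHECK does not forbid NULL (a CHECK constraint passes when its expression is NULL) → nullable.
- address: CHECK does not forbid NULL (a CHECK constraint passes when its expression is NULL) → nullable.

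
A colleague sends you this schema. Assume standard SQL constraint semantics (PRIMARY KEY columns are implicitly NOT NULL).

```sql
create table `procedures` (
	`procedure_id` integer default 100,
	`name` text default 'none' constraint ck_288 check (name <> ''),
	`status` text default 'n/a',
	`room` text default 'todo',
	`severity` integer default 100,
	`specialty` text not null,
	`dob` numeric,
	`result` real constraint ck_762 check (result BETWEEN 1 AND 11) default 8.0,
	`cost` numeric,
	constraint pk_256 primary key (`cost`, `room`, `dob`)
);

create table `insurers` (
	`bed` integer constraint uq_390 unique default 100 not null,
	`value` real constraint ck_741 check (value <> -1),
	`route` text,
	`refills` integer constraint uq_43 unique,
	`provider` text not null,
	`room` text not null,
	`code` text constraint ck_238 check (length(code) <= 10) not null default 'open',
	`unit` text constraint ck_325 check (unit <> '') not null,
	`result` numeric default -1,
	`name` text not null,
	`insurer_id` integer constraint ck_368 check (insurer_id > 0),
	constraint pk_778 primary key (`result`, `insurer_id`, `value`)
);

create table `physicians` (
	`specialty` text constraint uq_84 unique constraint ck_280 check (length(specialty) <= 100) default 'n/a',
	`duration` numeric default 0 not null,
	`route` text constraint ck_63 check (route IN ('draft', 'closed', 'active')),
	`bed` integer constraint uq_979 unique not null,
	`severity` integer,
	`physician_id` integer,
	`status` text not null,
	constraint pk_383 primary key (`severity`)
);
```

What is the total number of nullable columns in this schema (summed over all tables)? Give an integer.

10

procedures: 5 nullable (procedure_id, name, status, severity, result — PK (cost, room, dob) and explicit NOT NULL columns excluded).
insurers: 2 nullable (route, refills — PK (result, insurer_id, value) and explicit NOT NULL columns excluded).
physicians: 3 nullable (specialty, route, physician_id — PK (severity) and explicit NOT NULL columns excluded).
Total: 5 + 2 + 3 = 10.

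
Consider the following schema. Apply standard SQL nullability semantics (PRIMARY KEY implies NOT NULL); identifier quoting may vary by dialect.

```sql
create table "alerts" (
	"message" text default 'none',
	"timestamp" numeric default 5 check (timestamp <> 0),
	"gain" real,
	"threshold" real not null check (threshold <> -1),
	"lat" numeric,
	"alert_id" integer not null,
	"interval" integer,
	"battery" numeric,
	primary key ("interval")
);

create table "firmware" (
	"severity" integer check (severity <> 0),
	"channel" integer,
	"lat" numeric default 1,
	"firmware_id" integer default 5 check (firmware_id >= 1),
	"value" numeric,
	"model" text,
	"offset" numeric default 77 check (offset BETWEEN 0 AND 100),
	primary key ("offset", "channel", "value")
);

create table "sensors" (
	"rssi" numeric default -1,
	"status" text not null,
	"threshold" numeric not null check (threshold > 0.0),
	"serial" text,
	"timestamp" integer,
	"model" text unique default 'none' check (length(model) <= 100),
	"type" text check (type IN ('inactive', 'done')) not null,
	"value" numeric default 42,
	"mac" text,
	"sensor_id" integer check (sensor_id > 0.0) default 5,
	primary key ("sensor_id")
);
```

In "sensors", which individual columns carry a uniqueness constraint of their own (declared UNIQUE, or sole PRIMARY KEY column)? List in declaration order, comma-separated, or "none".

model, sensor_id

- rssi: no UNIQUE or single-column PK constraint.
- status: no UNIQUE or single-column PK constraint.
- threshold: no UNIQUE or single-column PK constraint.
- serial: no UNIQUE or single-column PK constraint.
- timestamp: no UNIQUE or single-column PK constraint.
- model: declared UNIQUE → unique.
- type: no UNIQUE or single-column PK constraint.
- value: no UNIQUE or single-column PK constraint.
- mac: no UNIQUE or single-column PK constraint.
- sensor_id: single-column PRIMARY KEY → unique.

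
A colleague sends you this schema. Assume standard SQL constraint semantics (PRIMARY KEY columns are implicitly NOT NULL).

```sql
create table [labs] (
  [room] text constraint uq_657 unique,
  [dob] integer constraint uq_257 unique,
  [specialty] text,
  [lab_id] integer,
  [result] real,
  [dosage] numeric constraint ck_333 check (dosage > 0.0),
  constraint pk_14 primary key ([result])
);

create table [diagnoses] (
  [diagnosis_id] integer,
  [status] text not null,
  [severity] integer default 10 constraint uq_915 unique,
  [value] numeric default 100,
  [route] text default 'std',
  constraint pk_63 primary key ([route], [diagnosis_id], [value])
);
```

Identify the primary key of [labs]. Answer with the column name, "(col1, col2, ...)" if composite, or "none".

result is declared PRIMARY KEY as a table-level PRIMARY KEY clause.

result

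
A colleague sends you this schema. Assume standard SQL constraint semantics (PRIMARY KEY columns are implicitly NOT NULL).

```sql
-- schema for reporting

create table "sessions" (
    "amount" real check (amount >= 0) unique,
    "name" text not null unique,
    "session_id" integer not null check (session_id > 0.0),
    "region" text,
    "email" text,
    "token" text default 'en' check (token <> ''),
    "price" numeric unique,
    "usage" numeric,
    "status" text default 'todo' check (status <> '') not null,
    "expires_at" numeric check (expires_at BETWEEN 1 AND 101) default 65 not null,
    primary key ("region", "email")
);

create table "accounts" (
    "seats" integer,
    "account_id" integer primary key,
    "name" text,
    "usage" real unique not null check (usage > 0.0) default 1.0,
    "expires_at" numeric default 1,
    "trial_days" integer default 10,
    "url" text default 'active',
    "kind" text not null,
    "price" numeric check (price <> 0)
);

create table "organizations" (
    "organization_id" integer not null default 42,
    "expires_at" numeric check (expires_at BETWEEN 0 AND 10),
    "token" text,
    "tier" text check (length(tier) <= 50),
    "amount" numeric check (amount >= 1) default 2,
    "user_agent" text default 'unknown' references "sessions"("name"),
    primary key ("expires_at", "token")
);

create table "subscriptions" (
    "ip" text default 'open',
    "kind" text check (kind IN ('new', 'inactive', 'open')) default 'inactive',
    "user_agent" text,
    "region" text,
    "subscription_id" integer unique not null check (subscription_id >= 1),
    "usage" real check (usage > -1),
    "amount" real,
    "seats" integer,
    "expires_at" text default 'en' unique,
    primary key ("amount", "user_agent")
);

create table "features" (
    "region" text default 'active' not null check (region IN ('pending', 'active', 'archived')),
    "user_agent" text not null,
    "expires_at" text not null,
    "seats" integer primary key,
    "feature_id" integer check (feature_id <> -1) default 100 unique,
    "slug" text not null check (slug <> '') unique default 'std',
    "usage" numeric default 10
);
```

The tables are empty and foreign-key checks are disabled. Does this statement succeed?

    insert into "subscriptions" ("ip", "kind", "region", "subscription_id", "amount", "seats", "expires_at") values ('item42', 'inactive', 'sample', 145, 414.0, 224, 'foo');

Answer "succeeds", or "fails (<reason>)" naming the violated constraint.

fails (NOT NULL on user_agent)

user_agent is omitted from the column list and has no DEFAULT, so it would receive NULL.
But user_agent is part of the PRIMARY KEY (implied NOT NULL).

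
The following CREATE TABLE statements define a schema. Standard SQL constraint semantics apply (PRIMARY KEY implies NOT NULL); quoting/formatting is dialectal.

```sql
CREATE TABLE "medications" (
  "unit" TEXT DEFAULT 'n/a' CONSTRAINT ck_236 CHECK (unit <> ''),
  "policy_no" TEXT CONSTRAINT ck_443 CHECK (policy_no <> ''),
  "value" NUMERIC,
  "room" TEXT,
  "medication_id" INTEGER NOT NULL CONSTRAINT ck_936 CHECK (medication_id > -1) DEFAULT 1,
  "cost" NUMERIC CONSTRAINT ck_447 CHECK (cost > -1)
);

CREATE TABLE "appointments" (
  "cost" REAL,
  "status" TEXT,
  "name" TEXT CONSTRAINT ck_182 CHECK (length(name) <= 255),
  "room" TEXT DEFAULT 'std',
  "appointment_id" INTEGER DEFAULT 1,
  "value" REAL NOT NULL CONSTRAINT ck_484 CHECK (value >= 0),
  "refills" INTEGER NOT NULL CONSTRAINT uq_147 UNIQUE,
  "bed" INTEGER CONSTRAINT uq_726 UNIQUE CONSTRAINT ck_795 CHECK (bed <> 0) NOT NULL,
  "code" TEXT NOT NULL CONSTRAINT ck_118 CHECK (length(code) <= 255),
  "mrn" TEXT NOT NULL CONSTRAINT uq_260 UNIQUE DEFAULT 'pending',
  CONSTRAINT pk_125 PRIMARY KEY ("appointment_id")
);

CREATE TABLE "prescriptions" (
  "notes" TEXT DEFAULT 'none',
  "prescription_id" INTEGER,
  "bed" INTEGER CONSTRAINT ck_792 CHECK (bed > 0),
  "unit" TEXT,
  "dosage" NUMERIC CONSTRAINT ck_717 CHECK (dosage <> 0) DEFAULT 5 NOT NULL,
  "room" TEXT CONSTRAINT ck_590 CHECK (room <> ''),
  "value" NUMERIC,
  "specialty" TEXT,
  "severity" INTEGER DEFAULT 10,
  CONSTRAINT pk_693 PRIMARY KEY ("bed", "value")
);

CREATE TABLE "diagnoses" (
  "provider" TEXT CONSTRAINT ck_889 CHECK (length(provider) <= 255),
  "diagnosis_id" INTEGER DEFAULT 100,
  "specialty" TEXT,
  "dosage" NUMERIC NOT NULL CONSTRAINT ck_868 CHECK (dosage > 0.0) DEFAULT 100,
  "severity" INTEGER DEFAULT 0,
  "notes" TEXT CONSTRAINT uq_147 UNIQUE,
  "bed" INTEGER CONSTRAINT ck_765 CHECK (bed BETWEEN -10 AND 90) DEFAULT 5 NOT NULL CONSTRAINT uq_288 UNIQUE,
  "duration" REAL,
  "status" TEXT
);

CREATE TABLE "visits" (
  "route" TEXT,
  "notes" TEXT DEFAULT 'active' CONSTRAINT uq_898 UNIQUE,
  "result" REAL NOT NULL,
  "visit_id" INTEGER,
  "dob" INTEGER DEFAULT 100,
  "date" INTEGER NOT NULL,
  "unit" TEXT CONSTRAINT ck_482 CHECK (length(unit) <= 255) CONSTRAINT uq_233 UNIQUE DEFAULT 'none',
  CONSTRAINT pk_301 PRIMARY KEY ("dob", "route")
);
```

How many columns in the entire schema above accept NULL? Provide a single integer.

medications: 5 nullable (unit, policy_no, value, room, cost — PK none and explicit NOT NULL columns excluded).
appointments: 4 nullable (cost, status, name, room — PK (appointment_id) and explicit NOT NULL columns excluded).
prescriptions: 6 nullable (notes, prescription_id, unit, room, specialty, severity — PK (bed, value) and explicit NOT NULL columns excluded).
diagnoses: 7 nullable (provider, diagnosis_id, specialty, severity, notes, duration, status — PK none and explicit NOT NULL columns excluded).
visits: 3 nullable (notes, visit_id, unit — PK (dob, route) and explicit NOT NULL columns excluded).
Total: 5 + 4 + 6 + 7 + 3 = 25.

25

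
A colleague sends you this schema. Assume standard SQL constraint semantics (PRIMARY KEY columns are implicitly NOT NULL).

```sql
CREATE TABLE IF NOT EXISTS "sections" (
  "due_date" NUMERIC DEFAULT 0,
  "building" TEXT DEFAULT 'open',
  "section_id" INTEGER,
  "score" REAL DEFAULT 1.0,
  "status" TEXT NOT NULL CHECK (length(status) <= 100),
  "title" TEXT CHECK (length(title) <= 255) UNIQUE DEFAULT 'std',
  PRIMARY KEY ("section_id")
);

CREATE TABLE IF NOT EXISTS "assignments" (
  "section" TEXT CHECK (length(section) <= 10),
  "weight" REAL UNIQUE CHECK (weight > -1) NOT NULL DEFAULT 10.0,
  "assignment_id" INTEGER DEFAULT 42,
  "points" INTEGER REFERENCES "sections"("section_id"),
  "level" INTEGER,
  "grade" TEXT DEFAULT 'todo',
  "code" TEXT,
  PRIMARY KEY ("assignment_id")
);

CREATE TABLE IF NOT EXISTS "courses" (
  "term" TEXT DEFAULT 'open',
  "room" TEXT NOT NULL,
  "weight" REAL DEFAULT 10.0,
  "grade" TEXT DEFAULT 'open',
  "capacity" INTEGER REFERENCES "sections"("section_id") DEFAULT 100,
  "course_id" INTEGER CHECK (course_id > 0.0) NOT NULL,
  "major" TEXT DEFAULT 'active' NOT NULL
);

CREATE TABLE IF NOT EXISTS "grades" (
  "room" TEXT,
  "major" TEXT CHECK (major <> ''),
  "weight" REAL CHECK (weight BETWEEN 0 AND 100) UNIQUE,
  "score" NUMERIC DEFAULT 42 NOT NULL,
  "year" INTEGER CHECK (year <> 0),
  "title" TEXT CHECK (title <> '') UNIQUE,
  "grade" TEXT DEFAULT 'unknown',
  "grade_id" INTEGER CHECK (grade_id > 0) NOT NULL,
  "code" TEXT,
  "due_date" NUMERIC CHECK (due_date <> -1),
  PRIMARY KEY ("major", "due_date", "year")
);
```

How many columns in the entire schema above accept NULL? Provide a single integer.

18

sections: 4 nullable (due_date, building, score, title — PK (section_id) and explicit NOT NULL columns excluded).
assignments: 5 nullable (section, points, level, grade, code — PK (assignment_id) and explicit NOT NULL columns excluded).
courses: 4 nullable (term, weight, grade, capacity — PK none and explicit NOT NULL columns excluded).
grades: 5 nullable (room, weight, title, grade, code — PK (major, due_date, year) and explicit NOT NULL columns excluded).
Total: 4 + 5 + 4 + 5 = 18.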